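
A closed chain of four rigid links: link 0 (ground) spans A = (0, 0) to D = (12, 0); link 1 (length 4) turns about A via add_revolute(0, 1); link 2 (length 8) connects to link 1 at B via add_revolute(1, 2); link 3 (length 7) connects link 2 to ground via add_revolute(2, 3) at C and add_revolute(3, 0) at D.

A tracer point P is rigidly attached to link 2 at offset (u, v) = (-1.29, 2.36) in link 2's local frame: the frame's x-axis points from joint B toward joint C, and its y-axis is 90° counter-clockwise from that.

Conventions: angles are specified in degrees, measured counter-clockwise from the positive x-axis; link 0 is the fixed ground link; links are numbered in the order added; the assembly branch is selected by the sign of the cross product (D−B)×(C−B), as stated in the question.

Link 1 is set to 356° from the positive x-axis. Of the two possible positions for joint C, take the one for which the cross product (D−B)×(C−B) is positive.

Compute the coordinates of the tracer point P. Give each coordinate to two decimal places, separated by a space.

A=(0,0), D=(12.00,0)
B = A + 4.00·(cos356°, sin356°) = (3.9903, -0.2790)
|BD| = 8.0146
circle(B,8.00) ∩ circle(D,7.00): a=4.9431, h=6.2901
  candidates: C₊=(8.7114,6.1794) cross=50.413; C₋=(9.1493,-6.3933) cross=-50.413
  branch + wants cross > 0 → take C=(8.7114,6.1794) (cross=50.413)
ex = (C−B)/|BC| = (0.5901,0.8073); ey = (-0.8073,0.5901)
P = B + -1.29·ex + 2.36·ey = (1.3237,0.0723)

1.32 0.07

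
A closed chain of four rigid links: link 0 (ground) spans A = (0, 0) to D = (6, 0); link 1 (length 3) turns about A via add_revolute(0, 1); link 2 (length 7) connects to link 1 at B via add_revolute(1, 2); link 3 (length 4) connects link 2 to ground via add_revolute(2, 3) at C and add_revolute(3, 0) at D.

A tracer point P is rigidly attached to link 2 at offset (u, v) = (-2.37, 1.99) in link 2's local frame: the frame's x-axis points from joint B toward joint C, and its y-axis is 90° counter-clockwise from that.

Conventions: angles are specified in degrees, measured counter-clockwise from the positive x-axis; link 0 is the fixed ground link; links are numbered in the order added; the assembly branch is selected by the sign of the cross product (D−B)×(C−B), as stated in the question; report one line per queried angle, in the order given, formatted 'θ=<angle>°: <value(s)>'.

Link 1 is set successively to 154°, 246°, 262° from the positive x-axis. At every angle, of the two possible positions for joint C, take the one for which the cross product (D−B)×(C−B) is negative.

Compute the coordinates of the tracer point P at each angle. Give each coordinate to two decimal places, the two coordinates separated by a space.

A=(0,0), D=(6.00,0)
θ=154°: B = A + 3.00·(cos154°, sin154°) = (-2.6964, 1.3151)
θ=154°: |BD| = 8.7953
θ=154°: circle(B,7.00) ∩ circle(D,4.00): a=6.2736, h=3.1051
θ=154°:   candidates: C₊=(3.9710,3.4472) cross=27.310; C₋=(3.0424,-2.6931) cross=-27.310
θ=154°:   branch - wants cross < 0 → take C=(3.0424,-2.6931) (cross=-27.310)
θ=154°: ex = (C−B)/|BC| = (0.8198,-0.5726); ey = (0.5726,0.8198)
θ=154°: P = B + -2.37·ex + 1.99·ey = (-3.4999,4.3037)
θ=246°: B = A + 3.00·(cos246°, sin246°) = (-1.2202, -2.7406)
θ=246°: |BD| = 7.7229
θ=246°: circle(B,7.00) ∩ circle(D,4.00): a=5.9979, h=3.6090
θ=246°:   candidates: C₊=(3.1066,2.7620) cross=27.872; C₋=(5.6681,-3.9862) cross=-27.872
θ=246°:   branch - wants cross < 0 → take C=(5.6681,-3.9862) (cross=-27.872)
θ=246°: ex = (C−B)/|BC| = (0.9840,-0.1779); ey = (0.1779,0.9840)
θ=246°: P = B + -2.37·ex + 1.99·ey = (-3.1983,-0.3607)
θ=262°: B = A + 3.00·(cos262°, sin262°) = (-0.4175, -2.9708)
θ=262°: |BD| = 7.0718
θ=262°: circle(B,7.00) ∩ circle(D,4.00): a=5.8691, h=3.8149
θ=262°:   candidates: C₊=(3.3060,2.9567) cross=26.978; C₋=(6.5112,-3.9672) cross=-26.978
θ=262°:   branch - wants cross < 0 → take C=(6.5112,-3.9672) (cross=-26.978)
θ=262°: ex = (C−B)/|BC| = (0.9898,-0.1423); ey = (0.1423,0.9898)
θ=262°: P = B + -2.37·ex + 1.99·ey = (-2.4801,-0.6637)

θ=154°: -3.50 4.30
θ=246°: -3.20 -0.36
θ=262°: -2.48 -0.66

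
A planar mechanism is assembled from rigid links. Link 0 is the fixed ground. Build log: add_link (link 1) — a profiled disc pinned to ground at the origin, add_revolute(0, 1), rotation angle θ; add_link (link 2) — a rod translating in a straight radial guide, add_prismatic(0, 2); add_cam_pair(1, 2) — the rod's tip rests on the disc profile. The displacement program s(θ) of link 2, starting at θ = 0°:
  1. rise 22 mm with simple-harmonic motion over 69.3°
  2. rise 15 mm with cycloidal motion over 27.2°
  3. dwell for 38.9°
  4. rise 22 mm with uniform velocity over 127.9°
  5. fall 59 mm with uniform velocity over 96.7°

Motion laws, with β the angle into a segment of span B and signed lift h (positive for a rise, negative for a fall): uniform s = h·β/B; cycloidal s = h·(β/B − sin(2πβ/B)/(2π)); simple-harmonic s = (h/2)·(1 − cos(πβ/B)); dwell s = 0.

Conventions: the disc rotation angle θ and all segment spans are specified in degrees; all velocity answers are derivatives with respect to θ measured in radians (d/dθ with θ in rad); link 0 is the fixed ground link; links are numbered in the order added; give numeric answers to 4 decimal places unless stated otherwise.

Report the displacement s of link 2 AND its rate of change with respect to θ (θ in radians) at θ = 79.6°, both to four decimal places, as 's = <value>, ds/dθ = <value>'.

seg 1 [0°–69.3°] simple-harmonic, h=22: full span → s += 22 → s = 22.0000
seg 2 [69.3°–96.5°] cycloidal, h=15: θ=79.6° here. β=10.3, B=27.2. 15·(0.3787 − sin(2π·0.3787)/(2π)) = 4.0315 → s = 26.0315
velocity in seg [69.3°–96.5°] (cycloidal), θ in radians: β = 10.3° = 0.1798 rad, B = 27.2° = 0.4747 rad; ds/dθ = (h/B)(1 − cos(2πβ/B)) = (15/0.4747)(1 − cos(2π·0.3787)) = 54.449448 mm/rad

s = 26.0315, ds/dθ = 54.4494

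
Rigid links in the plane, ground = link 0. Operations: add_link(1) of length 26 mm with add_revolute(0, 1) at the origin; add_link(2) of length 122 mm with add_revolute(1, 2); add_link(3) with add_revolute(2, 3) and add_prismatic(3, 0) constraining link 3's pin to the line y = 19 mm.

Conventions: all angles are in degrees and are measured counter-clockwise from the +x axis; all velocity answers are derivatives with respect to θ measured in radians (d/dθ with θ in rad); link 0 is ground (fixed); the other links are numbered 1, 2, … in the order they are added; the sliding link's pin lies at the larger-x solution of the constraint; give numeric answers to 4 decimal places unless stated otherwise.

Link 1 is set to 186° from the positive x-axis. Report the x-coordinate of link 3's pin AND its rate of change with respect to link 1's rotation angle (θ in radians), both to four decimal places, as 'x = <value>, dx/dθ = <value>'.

geometry: r = 26 mm, L = 122 mm, e = 19 mm
crank pin P = (r cos θ, r sin θ) = (-25.857569, -2.717740)
h = r sin θ − e = -2.717740 − 19 = -21.717740
x = r cos θ + √(L² − h²) = -25.857569 + 120.051405 = 94.193835
dx/dθ = −r sin θ − h·r cos θ/√(L² − h²) (θ in radians; h = -21.717740) = -1.959989

x = 94.1938, dx/dθ = -1.9600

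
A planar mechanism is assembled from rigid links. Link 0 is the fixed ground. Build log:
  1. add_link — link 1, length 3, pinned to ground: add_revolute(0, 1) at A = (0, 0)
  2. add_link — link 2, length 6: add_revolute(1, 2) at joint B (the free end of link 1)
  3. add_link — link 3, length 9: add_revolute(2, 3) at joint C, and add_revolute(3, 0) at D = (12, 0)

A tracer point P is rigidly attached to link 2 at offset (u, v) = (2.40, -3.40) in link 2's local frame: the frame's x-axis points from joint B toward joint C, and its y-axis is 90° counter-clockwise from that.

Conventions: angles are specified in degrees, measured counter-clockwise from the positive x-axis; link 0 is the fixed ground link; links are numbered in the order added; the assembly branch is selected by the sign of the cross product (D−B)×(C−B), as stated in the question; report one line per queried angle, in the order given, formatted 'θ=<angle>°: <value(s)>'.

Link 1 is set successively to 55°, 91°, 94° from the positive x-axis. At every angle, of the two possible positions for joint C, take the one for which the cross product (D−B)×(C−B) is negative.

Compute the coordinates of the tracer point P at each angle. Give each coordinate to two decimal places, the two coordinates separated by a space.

A=(0,0), D=(12.00,0)
θ=55°: B = A + 3.00·(cos55°, sin55°) = (1.7207, 2.4575)
θ=55°: |BD| = 10.5689
θ=55°: circle(B,6.00) ∩ circle(D,9.00): a=3.1556, h=5.1032
θ=55°:   candidates: C₊=(5.9764,6.6870) cross=53.935; C₋=(3.6033,-3.2396) cross=-53.935
θ=55°:   branch - wants cross < 0 → take C=(3.6033,-3.2396) (cross=-53.935)
θ=55°: ex = (C−B)/|BC| = (0.3138,-0.9495); ey = (0.9495,0.3138)
θ=55°: P = B + 2.40·ex + -3.40·ey = (-0.7546,-0.8881)
θ=91°: B = A + 3.00·(cos91°, sin91°) = (-0.0524, 2.9995)
θ=91°: |BD| = 12.4200
θ=91°: circle(B,6.00) ∩ circle(D,9.00): a=4.3984, h=4.0809
θ=91°:   candidates: C₊=(5.2014,5.8974) cross=50.685; C₋=(3.2303,-2.0228) cross=-50.685
θ=91°:   branch - wants cross < 0 → take C=(3.2303,-2.0228) (cross=-50.685)
θ=91°: ex = (C−B)/|BC| = (0.5471,-0.8371); ey = (0.8371,0.5471)
θ=91°: P = B + 2.40·ex + -3.40·ey = (-1.5853,-0.8696)
θ=94°: B = A + 3.00·(cos94°, sin94°) = (-0.2093, 2.9927)
θ=94°: |BD| = 12.5707
θ=94°: circle(B,6.00) ∩ circle(D,9.00): a=4.4955, h=3.9738
θ=94°:   candidates: C₊=(5.1030,5.7820) cross=49.953; C₋=(3.2109,-1.9370) cross=-49.953
θ=94°:   branch - wants cross < 0 → take C=(3.2109,-1.9370) (cross=-49.953)
θ=94°: ex = (C−B)/|BC| = (0.5700,-0.8216); ey = (0.8216,0.5700)
θ=94°: P = B + 2.40·ex + -3.40·ey = (-1.6347,-0.9173)

θ=55°: -0.75 -0.89
θ=91°: -1.59 -0.87
θ=94°: -1.63 -0.92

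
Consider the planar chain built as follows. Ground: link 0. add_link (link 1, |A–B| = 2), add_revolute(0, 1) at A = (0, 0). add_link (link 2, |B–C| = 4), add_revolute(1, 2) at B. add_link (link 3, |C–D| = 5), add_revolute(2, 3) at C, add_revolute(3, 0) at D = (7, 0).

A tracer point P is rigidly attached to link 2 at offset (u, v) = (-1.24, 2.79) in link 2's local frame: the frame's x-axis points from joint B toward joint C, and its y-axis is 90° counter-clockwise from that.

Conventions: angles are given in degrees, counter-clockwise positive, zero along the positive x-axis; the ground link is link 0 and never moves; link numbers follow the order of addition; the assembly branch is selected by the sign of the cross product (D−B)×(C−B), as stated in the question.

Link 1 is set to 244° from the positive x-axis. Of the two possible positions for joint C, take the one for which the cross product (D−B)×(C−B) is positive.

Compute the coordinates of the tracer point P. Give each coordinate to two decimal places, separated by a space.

A=(0,0), D=(7.00,0)
B = A + 2.00·(cos244°, sin244°) = (-0.8767, -1.7976)
|BD| = 8.0793
circle(B,4.00) ∩ circle(D,5.00): a=3.4826, h=1.9675
  candidates: C₊=(2.0808,0.8955) cross=15.896; C₋=(2.9564,-2.9409) cross=-15.896
  branch + wants cross > 0 → take C=(2.0808,0.8955) (cross=15.896)
ex = (C−B)/|BC| = (0.7394,0.6733); ey = (-0.6733,0.7394)
P = B + -1.24·ex + 2.79·ey = (-3.6720,-0.5695)

-3.67 -0.57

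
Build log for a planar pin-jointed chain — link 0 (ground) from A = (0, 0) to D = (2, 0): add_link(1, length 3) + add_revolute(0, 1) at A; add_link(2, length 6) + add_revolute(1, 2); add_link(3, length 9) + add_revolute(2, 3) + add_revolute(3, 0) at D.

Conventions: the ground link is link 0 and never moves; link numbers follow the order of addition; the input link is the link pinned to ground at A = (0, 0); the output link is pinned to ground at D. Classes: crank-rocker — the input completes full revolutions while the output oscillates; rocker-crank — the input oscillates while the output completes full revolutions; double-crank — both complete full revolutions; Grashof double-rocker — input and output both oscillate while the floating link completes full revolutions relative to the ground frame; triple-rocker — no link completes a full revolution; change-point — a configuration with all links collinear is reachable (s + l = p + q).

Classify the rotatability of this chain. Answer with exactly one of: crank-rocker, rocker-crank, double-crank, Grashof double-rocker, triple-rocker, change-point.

lengths: ground=2, input=3, coupler=6, output=9
sorted: s=2 (shortest), l=9 (longest), p+q=9
s + l = 11 vs p + q = 9
s + l > p + q → non-Grashof → no link fully rotates → triple-rocker

triple-rocker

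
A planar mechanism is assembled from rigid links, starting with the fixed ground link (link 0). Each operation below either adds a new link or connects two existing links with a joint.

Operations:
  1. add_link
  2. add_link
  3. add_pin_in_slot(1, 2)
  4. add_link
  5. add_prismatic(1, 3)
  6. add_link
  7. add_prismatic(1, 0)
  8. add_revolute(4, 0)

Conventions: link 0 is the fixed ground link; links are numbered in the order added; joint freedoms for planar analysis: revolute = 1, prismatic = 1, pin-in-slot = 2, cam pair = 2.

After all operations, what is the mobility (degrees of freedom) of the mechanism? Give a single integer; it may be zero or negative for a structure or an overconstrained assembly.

link 0 = ground. State L|J1|J2 = 1|0|0
+link1  2|0|0
+link2  3|0|0
PS(1,2) f=2→J2  3|0|1
+link3  4|0|1
P(1,3) f=1→J1  4|1|1
+link4  5|1|1
P(1,0) f=1→J1  5|2|1
R(4,0) f=1→J1  5|3|1
M = 3(5−1)−2·3−1 = 12−6−1 = 5

M = 5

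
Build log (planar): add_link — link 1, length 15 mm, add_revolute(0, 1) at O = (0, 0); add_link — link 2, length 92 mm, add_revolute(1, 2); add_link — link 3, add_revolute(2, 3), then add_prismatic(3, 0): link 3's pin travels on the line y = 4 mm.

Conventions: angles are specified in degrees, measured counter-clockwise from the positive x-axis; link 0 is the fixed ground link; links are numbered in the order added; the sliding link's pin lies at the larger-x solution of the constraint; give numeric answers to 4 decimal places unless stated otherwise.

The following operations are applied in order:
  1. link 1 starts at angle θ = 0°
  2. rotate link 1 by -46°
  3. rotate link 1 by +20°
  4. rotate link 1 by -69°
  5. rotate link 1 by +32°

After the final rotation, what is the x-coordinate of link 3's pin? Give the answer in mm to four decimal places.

geometry: r = 15 mm, L = 92 mm, e = 4 mm; θ starts at 0°
rotate link 1 by -46°: θ ← 0° -46° = -46°
rotate link 1 by +20°: θ ← -46° +20° = -26°
rotate link 1 by -69°: θ ← -26° -69° = -95°
rotate link 1 by +32°: θ ← -95° +32° = -63°
crank pin P = (r cos θ, r sin θ) = (6.809857, -13.365098)
h = r sin θ − e = -13.365098 − 4 = -17.365098
x = r cos θ + √(L² − h²) = 6.809857 + 90.346297 = 97.156154

97.1562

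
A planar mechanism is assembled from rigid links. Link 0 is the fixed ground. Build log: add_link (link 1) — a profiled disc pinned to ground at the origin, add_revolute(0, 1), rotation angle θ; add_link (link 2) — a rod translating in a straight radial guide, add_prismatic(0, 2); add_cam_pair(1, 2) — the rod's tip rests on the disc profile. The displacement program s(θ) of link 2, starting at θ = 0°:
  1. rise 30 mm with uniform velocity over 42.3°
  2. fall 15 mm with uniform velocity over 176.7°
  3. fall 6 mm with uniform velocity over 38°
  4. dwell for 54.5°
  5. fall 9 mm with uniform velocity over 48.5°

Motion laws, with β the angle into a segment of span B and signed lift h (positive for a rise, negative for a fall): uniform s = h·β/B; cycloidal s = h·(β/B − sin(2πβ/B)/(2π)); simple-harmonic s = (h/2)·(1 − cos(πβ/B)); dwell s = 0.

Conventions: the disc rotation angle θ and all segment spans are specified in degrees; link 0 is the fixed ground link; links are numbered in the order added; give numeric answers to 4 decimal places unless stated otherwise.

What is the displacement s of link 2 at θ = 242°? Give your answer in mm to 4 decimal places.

seg 1 [0°–42.3°] uniform, h=30: full span → s += 30 → s = 30.0000
seg 2 [42.3°–219°] uniform, h=-15: full span → s += -15 → s = 15.0000
seg 3 [219°–257°] uniform, h=-6: θ=242° here. β=23, B=38. -6·23/38 = -3.6316 → s = 11.3684

11.3684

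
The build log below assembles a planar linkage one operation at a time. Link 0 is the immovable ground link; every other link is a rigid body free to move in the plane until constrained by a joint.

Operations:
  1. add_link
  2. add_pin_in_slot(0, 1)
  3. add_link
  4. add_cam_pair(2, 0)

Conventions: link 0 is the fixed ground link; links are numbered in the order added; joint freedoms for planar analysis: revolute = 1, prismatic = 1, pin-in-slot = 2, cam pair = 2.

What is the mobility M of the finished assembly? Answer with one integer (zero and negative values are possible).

(L,J1,J2)=(1,0,0); link0 fixed
link1: (2,0,0)
PS 0-1 [J2]: (2,0,1)
link2: (3,0,1)
C 2-0 [J2]: (3,0,2)
Grübler: 3·2 − 2·0 − 2 = 4

M = 4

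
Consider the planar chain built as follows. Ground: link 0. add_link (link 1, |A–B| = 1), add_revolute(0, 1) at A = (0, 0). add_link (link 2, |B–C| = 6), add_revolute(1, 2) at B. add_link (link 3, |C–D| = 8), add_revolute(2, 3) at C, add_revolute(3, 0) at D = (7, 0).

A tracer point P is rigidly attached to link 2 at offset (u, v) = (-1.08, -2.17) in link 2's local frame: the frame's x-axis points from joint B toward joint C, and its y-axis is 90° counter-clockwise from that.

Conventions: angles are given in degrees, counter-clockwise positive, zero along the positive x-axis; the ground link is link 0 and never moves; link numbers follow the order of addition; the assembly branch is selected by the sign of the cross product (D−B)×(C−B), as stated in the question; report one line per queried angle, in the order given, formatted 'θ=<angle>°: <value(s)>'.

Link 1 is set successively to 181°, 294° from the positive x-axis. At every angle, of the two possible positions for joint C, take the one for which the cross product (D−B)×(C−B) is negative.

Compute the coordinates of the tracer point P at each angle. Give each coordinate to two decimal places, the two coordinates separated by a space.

A=(0,0), D=(7.00,0)
θ=181°: B = A + 1.00·(cos181°, sin181°) = (-0.9998, -0.0175)
θ=181°: |BD| = 7.9999
θ=181°: circle(B,6.00) ∩ circle(D,8.00): a=2.2499, h=5.5622
θ=181°:   candidates: C₊=(1.2379,5.5496) cross=44.497; C₋=(1.2622,-5.5747) cross=-44.497
θ=181°:   branch - wants cross < 0 → take C=(1.2622,-5.5747) (cross=-44.497)
θ=181°: ex = (C−B)/|BC| = (0.3770,-0.9262); ey = (0.9262,0.3770)
θ=181°: P = B + -1.08·ex + -2.17·ey = (-3.4169,0.1648)
θ=294°: B = A + 1.00·(cos294°, sin294°) = (0.4067, -0.9135)
θ=294°: |BD| = 6.6563
θ=294°: circle(B,6.00) ∩ circle(D,8.00): a=1.2248, h=5.8737
θ=294°:   candidates: C₊=(0.8138,5.0726) cross=39.096; C₋=(2.4261,-6.5635) cross=-39.096
θ=294°:   branch - wants cross < 0 → take C=(2.4261,-6.5635) (cross=-39.096)
θ=294°: ex = (C−B)/|BC| = (0.3366,-0.9417); ey = (0.9417,0.3366)
θ=294°: P = B + -1.08·ex + -2.17·ey = (-2.0002,-0.6269)

θ=181°: -3.42 0.16
θ=294°: -2.00 -0.63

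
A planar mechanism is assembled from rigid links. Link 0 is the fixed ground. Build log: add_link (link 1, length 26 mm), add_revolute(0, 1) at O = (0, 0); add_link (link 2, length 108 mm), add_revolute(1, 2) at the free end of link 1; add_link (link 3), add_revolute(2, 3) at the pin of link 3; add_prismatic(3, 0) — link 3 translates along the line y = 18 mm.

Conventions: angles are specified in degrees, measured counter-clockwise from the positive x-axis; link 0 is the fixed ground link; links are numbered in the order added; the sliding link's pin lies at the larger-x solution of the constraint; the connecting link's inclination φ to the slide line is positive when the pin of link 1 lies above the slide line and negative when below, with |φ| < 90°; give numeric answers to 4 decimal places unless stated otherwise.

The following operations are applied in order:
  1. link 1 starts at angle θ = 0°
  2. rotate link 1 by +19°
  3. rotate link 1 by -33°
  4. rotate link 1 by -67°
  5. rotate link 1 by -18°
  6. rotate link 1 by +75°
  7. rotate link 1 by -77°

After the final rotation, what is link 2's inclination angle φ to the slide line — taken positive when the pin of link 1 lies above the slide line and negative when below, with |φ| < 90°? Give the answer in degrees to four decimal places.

geometry: r = 26 mm, L = 108 mm, e = 18 mm; θ starts at 0°
rotate link 1 by +19°: θ ← 0° +19° = 19°
rotate link 1 by -33°: θ ← 19° -33° = -14°
rotate link 1 by -67°: θ ← -14° -67° = -81°
rotate link 1 by -18°: θ ← -81° -18° = -99°
rotate link 1 by +75°: θ ← -99° +75° = -24°
rotate link 1 by -77°: θ ← -24° -77° = -101°
h = r sin θ − e = -25.522307 − 18 = -43.522307
sin φ = h / L = -43.522307 / 108 = -0.40298432
φ = arcsin(-0.40298432) = -23.764876°

-23.7649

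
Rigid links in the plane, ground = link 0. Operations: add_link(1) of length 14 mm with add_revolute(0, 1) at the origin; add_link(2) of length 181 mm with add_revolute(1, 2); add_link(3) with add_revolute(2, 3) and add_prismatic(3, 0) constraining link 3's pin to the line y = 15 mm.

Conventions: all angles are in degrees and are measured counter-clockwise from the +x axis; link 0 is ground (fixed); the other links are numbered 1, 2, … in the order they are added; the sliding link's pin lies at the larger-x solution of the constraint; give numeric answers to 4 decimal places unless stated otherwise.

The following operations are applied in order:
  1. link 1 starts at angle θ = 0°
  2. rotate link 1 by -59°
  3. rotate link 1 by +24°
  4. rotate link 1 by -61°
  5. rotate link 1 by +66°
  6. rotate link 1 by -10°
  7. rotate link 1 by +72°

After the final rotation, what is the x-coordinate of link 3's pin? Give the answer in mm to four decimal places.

geometry: r = 14 mm, L = 181 mm, e = 15 mm; θ starts at 0°
rotate link 1 by -59°: θ ← 0° -59° = -59°
rotate link 1 by +24°: θ ← -59° +24° = -35°
rotate link 1 by -61°: θ ← -35° -61° = -96°
rotate link 1 by +66°: θ ← -96° +66° = -30°
rotate link 1 by -10°: θ ← -30° -10° = -40°
rotate link 1 by +72°: θ ← -40° +72° = 32°
crank pin P = (r cos θ, r sin θ) = (11.872673, 7.418870)
h = r sin θ − e = 7.418870 − 15 = -7.581130
x = r cos θ + √(L² − h²) = 11.872673 + 180.841164 = 192.713837

192.7138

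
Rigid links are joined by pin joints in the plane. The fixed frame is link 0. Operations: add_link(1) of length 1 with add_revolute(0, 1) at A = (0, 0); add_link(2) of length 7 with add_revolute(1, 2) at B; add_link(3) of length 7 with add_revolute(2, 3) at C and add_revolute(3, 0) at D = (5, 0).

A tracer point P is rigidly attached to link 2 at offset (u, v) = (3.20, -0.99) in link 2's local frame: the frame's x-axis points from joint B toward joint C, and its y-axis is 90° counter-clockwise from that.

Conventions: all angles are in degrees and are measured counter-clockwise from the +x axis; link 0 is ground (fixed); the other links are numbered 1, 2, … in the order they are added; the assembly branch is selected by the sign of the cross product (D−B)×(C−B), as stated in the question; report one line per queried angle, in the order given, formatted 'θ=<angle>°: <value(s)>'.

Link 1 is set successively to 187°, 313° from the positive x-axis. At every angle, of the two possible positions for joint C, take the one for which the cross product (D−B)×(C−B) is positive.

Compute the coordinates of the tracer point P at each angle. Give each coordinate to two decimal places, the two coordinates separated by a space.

A=(0,0), D=(5.00,0)
θ=187°: B = A + 1.00·(cos187°, sin187°) = (-0.9925, -0.1219)
θ=187°: |BD| = 5.9938
θ=187°: circle(B,7.00) ∩ circle(D,7.00): a=2.9969, h=6.3260
θ=187°:   candidates: C₊=(1.8751,6.2638) cross=37.917; C₋=(2.1324,-6.3857) cross=-37.917
θ=187°:   branch + wants cross > 0 → take C=(1.8751,6.2638) (cross=37.917)
θ=187°: ex = (C−B)/|BC| = (0.4097,0.9122); ey = (-0.9122,0.4097)
θ=187°: P = B + 3.20·ex + -0.99·ey = (1.2215,2.3917)
θ=313°: B = A + 1.00·(cos313°, sin313°) = (0.6820, -0.7314)
θ=313°: |BD| = 4.3795
θ=313°: circle(B,7.00) ∩ circle(D,7.00): a=2.1897, h=6.6487
θ=313°:   candidates: C₊=(1.7307,6.1896) cross=29.118; C₋=(3.9513,-6.9210) cross=-29.118
θ=313°:   branch + wants cross > 0 → take C=(1.7307,6.1896) (cross=29.118)
θ=313°: ex = (C−B)/|BC| = (0.1498,0.9887); ey = (-0.9887,0.1498)
θ=313°: P = B + 3.20·ex + -0.99·ey = (2.1402,2.2842)

θ=187°: 1.22 2.39
θ=313°: 2.14 2.28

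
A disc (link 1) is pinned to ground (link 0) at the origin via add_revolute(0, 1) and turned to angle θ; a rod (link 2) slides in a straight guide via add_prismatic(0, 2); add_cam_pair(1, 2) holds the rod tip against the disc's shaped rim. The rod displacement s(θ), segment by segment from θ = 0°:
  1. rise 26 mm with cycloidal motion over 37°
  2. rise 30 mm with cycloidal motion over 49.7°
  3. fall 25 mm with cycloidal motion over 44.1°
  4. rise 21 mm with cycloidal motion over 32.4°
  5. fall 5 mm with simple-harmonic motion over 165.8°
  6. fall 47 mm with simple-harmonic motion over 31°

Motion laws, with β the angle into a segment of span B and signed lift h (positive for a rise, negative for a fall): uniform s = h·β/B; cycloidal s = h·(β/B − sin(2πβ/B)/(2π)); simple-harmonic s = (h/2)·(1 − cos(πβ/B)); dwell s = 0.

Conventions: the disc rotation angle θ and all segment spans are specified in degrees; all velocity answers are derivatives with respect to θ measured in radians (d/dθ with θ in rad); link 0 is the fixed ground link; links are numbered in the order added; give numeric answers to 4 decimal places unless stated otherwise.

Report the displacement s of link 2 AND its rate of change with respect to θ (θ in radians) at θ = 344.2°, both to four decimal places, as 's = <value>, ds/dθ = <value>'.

segment 1 (0° to 37°, cycloidal, h = 26) is passed completely: s = 0.0000 + (26) = 26.0000
segment 2 (37° to 86.7°, cycloidal, h = 30) is passed completely: s = 26.0000 + (30) = 56.0000
segment 3 (86.7° to 130.8°, cycloidal, h = -25) is passed completely: s = 56.0000 + (-25) = 31.0000
segment 4 (130.8° to 163.2°, cycloidal, h = 21) is passed completely: s = 31.0000 + (21) = 52.0000
segment 5 (163.2° to 329°, simple-harmonic, h = -5) is passed completely: s = 52.0000 + (-5) = 47.0000
θ = 344.2° falls in segment 6 (329° to 360°, simple-harmonic, h = -47): β = 344.2 − 329 = 15.2°, B = 31°; Δs = -47/2·(1 − cos(π·0.4903)) = -22.7857; s = 47.0000 − 22.7857 = 24.2143
velocity in seg [329°–360°] (simple-harmonic), θ in radians: β = 15.2° = 0.2653 rad, B = 31° = 0.5411 rad; ds/dθ = (πh/(2B)) sin(πβ/B) = (π·(-47)/(2·0.5411)) sin(π·0.4903) = -136.388556 mm/rad

s = 24.2143, ds/dθ = -136.3886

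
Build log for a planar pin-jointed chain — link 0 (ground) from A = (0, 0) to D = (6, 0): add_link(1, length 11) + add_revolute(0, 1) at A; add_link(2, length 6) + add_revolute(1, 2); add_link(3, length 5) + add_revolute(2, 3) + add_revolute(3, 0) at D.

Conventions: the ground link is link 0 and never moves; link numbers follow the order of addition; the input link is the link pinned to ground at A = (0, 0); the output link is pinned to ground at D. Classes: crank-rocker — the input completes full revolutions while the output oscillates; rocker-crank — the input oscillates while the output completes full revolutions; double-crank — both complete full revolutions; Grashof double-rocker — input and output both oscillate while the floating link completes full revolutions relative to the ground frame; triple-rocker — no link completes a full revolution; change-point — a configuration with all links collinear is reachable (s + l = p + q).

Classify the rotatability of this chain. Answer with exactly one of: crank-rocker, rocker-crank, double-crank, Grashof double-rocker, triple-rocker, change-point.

lengths: ground=6, input=11, coupler=6, output=5
sorted: s=5 (shortest), l=11 (longest), p+q=12
s + l = 16 vs p + q = 12
s + l > p + q → non-Grashof → no link fully rotates → triple-rocker

triple-rocker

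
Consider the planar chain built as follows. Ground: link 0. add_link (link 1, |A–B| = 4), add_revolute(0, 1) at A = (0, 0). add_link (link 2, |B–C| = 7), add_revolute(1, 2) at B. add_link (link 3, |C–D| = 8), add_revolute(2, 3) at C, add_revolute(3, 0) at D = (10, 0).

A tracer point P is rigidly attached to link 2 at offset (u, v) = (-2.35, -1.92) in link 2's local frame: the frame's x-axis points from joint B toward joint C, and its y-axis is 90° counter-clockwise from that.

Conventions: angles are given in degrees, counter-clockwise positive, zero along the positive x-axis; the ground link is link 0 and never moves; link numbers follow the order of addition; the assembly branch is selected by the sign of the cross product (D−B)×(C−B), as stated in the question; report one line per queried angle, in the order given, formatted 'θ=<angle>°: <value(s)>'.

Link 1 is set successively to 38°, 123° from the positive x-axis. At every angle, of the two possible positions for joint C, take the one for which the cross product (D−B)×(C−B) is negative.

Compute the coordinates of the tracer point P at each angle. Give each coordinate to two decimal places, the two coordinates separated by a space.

A=(0,0), D=(10.00,0)
θ=38°: B = A + 4.00·(cos38°, sin38°) = (3.1520, 2.4626)
θ=38°: |BD| = 7.2773
θ=38°: circle(B,7.00) ∩ circle(D,8.00): a=2.6080, h=6.4960
θ=38°:   candidates: C₊=(7.8045,7.6928) cross=47.273; C₋=(3.4080,-4.5327) cross=-47.273
θ=38°:   branch - wants cross < 0 → take C=(3.4080,-4.5327) (cross=-47.273)
θ=38°: ex = (C−B)/|BC| = (0.0366,-0.9993); ey = (0.9993,0.0366)
θ=38°: P = B + -2.35·ex + -1.92·ey = (1.1474,4.7409)
θ=123°: B = A + 4.00·(cos123°, sin123°) = (-2.1786, 3.3547)
θ=123°: |BD| = 12.6321
θ=123°: circle(B,7.00) ∩ circle(D,8.00): a=5.7223, h=4.0317
θ=123°:   candidates: C₊=(4.4090,5.7220) cross=50.929; C₋=(2.2676,-2.0519) cross=-50.929
θ=123°:   branch - wants cross < 0 → take C=(2.2676,-2.0519) (cross=-50.929)
θ=123°: ex = (C−B)/|BC| = (0.6352,-0.7724); ey = (0.7724,0.6352)
θ=123°: P = B + -2.35·ex + -1.92·ey = (-5.1542,3.9502)

θ=38°: 1.15 4.74
θ=123°: -5.15 3.95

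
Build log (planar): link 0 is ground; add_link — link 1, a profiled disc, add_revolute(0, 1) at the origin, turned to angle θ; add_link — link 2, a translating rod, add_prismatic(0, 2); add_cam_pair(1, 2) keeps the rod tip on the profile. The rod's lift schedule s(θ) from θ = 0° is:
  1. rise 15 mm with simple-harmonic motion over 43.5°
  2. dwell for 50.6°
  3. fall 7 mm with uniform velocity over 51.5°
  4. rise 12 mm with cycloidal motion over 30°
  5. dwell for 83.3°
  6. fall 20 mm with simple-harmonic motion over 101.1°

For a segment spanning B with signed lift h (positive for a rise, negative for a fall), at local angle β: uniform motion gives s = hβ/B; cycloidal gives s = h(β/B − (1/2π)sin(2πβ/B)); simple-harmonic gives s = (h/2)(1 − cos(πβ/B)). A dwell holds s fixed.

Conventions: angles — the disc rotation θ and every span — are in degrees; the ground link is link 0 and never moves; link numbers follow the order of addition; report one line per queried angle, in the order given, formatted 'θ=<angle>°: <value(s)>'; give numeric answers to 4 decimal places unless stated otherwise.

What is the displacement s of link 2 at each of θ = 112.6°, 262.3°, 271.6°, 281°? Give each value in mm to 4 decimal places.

seg 1 [0°–43.5°] simple-harmonic, h=15: full span → s += 15 → s = 15.0000
seg 2 [43.5°–94.1°] dwell: s stays 15.0000
seg 3 [94.1°–145.6°] uniform, h=-7: θ=112.6° here. β=18.5, B=51.5. -7·18.5/51.5 = -2.5146 → s = 12.4854
seg 3 [94.1°–145.6°] uniform, h=-7: full span → s += -7 → s = 8.0000
seg 4 [145.6°–175.6°] cycloidal, h=12: full span → s += 12 → s = 20.0000
seg 5 [175.6°–258.9°] dwell: s stays 20.0000
seg 6 [258.9°–360°] simple-harmonic, h=-20: θ=262.3° here. β=3.4, B=101.1. -20/2·(1 − cos(π·0.0336)) = -0.0558 → s = 19.9442
seg 6 [258.9°–360°] simple-harmonic, h=-20: θ=271.6° here. β=12.7, B=101.1. -20/2·(1 − cos(π·0.1256)) = -0.7687 → s = 19.2313
seg 6 [258.9°–360°] simple-harmonic, h=-20: θ=281° here. β=22.1, B=101.1. -20/2·(1 − cos(π·0.2186)) = -2.2668 → s = 17.7332

θ=112.6°: 12.4854
θ=262.3°: 19.9442
θ=271.6°: 19.2313
θ=281°: 17.7332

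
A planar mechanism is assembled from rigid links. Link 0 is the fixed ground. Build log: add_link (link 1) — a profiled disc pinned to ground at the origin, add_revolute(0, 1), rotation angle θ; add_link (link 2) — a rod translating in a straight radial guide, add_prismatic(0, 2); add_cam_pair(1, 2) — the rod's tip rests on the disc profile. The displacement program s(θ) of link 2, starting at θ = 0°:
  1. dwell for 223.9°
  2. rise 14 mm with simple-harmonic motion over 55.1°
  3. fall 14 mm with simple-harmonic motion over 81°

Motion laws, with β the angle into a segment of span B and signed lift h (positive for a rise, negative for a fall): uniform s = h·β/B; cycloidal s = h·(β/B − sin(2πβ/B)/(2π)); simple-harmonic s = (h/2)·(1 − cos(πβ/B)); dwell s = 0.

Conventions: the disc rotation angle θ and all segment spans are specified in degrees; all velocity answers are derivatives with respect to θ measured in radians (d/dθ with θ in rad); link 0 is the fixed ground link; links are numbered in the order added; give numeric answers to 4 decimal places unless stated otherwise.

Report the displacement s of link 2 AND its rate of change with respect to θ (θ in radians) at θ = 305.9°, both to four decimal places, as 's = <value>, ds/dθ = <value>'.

seg 1 [0°–223.9°] dwell: s stays 0.0000
seg 2 [223.9°–279°] simple-harmonic, h=14: full span → s += 14 → s = 14.0000
seg 3 [279°–360°] simple-harmonic, h=-14: θ=305.9° here. β=26.9, B=81. -14/2·(1 − cos(π·0.3321)) = -3.4765 → s = 10.5235
velocity in seg [279°–360°] (simple-harmonic), θ in radians: β = 26.9° = 0.4695 rad, B = 81° = 1.4137 rad; ds/dθ = (πh/(2B)) sin(πβ/B) = (π·(-14)/(2·1.4137)) sin(π·0.3321) = -13.441239 mm/rad

s = 10.5235, ds/dθ = -13.4412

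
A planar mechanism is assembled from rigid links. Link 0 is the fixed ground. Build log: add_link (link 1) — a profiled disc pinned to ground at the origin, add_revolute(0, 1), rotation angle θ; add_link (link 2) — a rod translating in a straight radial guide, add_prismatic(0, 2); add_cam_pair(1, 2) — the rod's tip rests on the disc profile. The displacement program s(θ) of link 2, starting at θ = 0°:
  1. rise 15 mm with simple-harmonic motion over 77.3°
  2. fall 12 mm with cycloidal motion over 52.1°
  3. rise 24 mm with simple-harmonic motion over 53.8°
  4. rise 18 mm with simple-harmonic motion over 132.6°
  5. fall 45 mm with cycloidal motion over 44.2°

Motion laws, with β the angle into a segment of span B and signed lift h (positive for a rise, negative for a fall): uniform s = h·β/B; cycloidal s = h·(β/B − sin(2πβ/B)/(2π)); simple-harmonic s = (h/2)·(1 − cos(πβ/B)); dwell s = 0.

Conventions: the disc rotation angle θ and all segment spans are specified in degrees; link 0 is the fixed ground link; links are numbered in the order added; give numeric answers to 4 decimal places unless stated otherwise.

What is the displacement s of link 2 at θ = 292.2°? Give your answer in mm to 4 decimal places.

seg 1 [0°–77.3°] simple-harmonic, h=15: full span → s += 15 → s = 15.0000
seg 2 [77.3°–129.4°] cycloidal, h=-12: full span → s += -12 → s = 3.0000
seg 3 [129.4°–183.2°] simple-harmonic, h=24: full span → s += 24 → s = 27.0000
seg 4 [183.2°–315.8°] simple-harmonic, h=18: θ=292.2° here. β=109, B=132.6. 18/2·(1 − cos(π·0.8220)) = 16.6294 → s = 43.6294

43.6294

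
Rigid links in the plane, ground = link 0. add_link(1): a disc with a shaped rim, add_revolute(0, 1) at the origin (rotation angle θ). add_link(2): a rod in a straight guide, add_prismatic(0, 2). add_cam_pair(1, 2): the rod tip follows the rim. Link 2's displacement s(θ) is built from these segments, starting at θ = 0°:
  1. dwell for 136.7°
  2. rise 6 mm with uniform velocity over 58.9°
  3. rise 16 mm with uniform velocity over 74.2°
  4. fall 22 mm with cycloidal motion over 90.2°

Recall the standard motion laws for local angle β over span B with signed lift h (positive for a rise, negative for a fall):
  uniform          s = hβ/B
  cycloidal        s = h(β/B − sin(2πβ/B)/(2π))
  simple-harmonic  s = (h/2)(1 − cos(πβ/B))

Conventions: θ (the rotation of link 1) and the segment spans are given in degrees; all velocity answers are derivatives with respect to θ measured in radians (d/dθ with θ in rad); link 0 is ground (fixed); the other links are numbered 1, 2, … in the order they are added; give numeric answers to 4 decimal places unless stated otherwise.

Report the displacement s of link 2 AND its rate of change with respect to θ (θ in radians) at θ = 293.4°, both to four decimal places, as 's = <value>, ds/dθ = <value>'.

segment 1 (0° to 136.7°, dwell): s unchanged at 0.0000
segment 2 (136.7° to 195.6°, uniform, h = 6) is passed completely: s = 0.0000 + (6) = 6.0000
segment 3 (195.6° to 269.8°, uniform, h = 16) is passed completely: s = 6.0000 + (16) = 22.0000
θ = 293.4° falls in segment 4 (269.8° to 360°, cycloidal, h = -22): β = 293.4 − 269.8 = 23.6°, B = 90.2°; Δs = -22·(0.2616 − sin(2π·0.2616)/(2π)) = -2.2641; s = 22.0000 − 2.2641 = 19.7359
velocity in seg [269.8°–360°] (cycloidal), θ in radians: β = 23.6° = 0.4119 rad, B = 90.2° = 1.5743 rad; ds/dθ = (h/B)(1 − cos(2πβ/B)) = ((-22)/1.5743)(1 − cos(2π·0.2616)) = -14.995788 mm/rad

s = 19.7359, ds/dθ = -14.9958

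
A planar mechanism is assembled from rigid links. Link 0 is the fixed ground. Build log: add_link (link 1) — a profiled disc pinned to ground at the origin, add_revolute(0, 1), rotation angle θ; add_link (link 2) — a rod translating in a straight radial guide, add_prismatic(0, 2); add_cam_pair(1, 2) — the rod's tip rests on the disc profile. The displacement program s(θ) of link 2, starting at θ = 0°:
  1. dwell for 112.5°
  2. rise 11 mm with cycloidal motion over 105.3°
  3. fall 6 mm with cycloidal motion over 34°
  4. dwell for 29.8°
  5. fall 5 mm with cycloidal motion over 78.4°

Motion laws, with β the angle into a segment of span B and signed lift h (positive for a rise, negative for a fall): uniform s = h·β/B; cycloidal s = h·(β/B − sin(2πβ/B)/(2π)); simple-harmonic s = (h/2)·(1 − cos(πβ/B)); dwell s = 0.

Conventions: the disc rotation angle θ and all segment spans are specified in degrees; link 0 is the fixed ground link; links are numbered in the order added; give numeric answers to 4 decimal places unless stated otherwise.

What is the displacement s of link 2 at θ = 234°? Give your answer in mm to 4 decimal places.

seg 1 [0°–112.5°] dwell: s stays 0.0000
seg 2 [112.5°–217.8°] cycloidal, h=11: full span → s += 11 → s = 11.0000
seg 3 [217.8°–251.8°] cycloidal, h=-6: θ=234° here. β=16.2, B=34. -6·(0.4765 − sin(2π·0.4765)/(2π)) = -2.7182 → s = 8.2818

8.2818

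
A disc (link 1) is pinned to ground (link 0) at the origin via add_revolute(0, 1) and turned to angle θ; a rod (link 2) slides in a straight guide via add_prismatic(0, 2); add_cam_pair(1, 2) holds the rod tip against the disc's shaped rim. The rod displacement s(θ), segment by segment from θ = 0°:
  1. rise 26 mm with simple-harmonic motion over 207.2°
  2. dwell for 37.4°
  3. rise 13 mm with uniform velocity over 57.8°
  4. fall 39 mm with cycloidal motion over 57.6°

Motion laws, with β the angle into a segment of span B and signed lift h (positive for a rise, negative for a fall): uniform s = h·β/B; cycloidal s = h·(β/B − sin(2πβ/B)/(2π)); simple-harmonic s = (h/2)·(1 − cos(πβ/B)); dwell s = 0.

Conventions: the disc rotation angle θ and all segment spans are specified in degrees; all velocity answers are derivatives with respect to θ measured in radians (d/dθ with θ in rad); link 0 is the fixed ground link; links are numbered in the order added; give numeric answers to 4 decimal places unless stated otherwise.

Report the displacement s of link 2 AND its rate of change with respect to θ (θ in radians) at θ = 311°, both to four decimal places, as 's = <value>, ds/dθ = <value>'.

segment 1 (0° to 207.2°, simple-harmonic, h = 26) is passed completely: s = 0.0000 + (26) = 26.0000
segment 2 (207.2° to 244.6°, dwell): s unchanged at 26.0000
segment 3 (244.6° to 302.4°, uniform, h = 13) is passed completely: s = 26.0000 + (13) = 39.0000
θ = 311° falls in segment 4 (302.4° to 360°, cycloidal, h = -39): β = 311 − 302.4 = 8.6°, B = 57.6°; Δs = -39·(0.1493 − sin(2π·0.1493)/(2π)) = -0.8173; s = 39.0000 − 0.8173 = 38.1827
velocity in seg [302.4°–360°] (cycloidal), θ in radians: β = 8.6° = 0.1501 rad, B = 57.6° = 1.0053 rad; ds/dθ = (h/B)(1 − cos(2πβ/B)) = ((-39)/1.0053)(1 − cos(2π·0.1493)) = -15.854741 mm/rad

s = 38.1827, ds/dθ = -15.8547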